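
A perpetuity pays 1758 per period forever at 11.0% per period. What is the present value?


PV = PMT / i
= 1758 / 0.11
= 15981.8182


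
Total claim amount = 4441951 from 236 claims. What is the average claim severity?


severity = total / number
= 4441951 / 236
= 18821.8263


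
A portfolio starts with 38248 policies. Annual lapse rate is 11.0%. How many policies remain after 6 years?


remaining = initial * (1 - lapse)^years
= 38248 * (1 - 0.11)^6
= 38248 * 0.496981
= 19008.5404


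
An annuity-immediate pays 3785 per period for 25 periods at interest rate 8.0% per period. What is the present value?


PV = PMT * (1 - (1+i)^(-n)) / i
= 3785 * (1 - (1+0.08)^(-25)) / 0.08
= 3785 * (1 - 0.146018) / 0.08
= 3785 * 10.674776
= 40404.0279


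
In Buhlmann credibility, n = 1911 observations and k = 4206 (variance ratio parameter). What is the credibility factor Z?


Z = n / (n + k)
= 1911 / (1911 + 4206)
= 1911 / 6117
= 0.3124


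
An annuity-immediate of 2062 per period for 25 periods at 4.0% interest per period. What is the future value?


FV = PMT * ((1+i)^n - 1) / i
= 2062 * ((1.04)^25 - 1) / 0.04
= 2062 * (2.665836 - 1) / 0.04
= 85873.8629


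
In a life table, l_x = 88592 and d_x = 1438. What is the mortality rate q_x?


q_x = d_x / l_x
= 1438 / 88592
= 0.0162


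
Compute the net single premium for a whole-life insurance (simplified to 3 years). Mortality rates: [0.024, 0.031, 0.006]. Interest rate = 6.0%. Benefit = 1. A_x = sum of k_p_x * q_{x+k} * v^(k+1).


v = 0.943396
Year 0: k_p_x=1.0, q=0.024, term=0.022642
Year 1: k_p_x=0.976, q=0.031, term=0.026928
Year 2: k_p_x=0.945744, q=0.006, term=0.004764
A_x = 0.0543


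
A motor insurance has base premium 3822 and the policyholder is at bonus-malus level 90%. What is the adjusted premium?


adjusted = base * BM_level / 100
= 3822 * 90 / 100
= 3822 * 0.9
= 3439.8


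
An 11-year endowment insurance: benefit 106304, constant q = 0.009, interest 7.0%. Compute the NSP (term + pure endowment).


Term component = 6901.5905
Pure endowment = 11_p_x * v^11 * benefit = 0.905337 * 0.475093 * 106304 = 45723.372
NSP = 52624.9625


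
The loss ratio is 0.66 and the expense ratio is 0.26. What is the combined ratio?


Combined ratio = loss ratio + expense ratio
= 0.66 + 0.26
= 0.92


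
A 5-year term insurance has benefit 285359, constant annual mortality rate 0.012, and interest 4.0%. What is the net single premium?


NSP = benefit * sum_{k=0}^{n-1} k_p_x * q * v^(k+1)
With constant q=0.012, v=0.961538
Sum = 0.052204
NSP = 285359 * 0.052204
= 14896.9951


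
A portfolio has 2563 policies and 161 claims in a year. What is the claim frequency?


frequency = claims / policies
= 161 / 2563
= 0.0628


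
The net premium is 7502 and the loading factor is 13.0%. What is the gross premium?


Gross = net * (1 + loading)
= 7502 * (1 + 0.13)
= 7502 * 1.13
= 8477.26


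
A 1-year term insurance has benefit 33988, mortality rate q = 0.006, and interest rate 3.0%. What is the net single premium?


NSP = benefit * q * v
v = 1/(1+i) = 0.970874
NSP = 33988 * 0.006 * 0.970874
= 197.9883


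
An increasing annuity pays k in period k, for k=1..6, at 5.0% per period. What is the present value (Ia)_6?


(Ia)_n = sum_{k=1}^{n} k * v^k, v = 1/(1+i)
v = 0.952381
Sum computed term by term:
(Ia)_6 = 17.0437


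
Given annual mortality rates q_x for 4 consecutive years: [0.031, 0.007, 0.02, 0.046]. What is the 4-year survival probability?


p_k = 1 - q_k for each year
Survival = product of (1 - q_k)
= 0.969 * 0.993 * 0.98 * 0.954
= 0.8996


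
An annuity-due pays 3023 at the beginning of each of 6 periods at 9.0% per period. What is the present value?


PV_due = PMT * (1-(1+i)^(-n))/i * (1+i)
PV_immediate = 13560.9319
PV_due = 13560.9319 * 1.09
= 14781.4158


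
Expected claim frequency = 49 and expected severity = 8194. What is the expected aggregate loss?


E[S] = E[N] * E[X]
= 49 * 8194
= 401506


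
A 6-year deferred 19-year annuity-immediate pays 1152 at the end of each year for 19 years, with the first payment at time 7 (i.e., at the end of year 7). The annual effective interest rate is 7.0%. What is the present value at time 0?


PV at time 6 of the 19-year annuity-immediate:
a_n = 1152 * (1-(1+0.07)^(-19))/0.07 = 11906.6057
Discount back 6 years to time 0:
PV = 11906.6057 * (1+0.07)^(-6)
= 11906.6057 * 0.666342
= 7933.8741


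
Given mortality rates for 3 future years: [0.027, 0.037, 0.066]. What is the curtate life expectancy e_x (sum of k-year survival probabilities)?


e_x = sum_{k=1}^{n} k_p_x
k_p_x values:
  1_p_x = 0.973
  2_p_x = 0.936999
  3_p_x = 0.875157
e_x = 2.7852


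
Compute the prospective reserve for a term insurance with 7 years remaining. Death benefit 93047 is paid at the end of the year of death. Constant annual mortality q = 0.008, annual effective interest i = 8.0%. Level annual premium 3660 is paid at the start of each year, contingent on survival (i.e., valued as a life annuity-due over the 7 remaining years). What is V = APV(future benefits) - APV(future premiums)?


v = 1/(1+i) = 0.925926
APV(future benefits) per unit = sum_{k=0}^{6} k_p_x * q * v^(k+1) = 0.040765
APV(future benefits) = 93047 * 0.040765 = 3793.0291
Life annuity-due factor ä_{x:7} = sum_{k=0}^{6} k_p_x * v^k = 5.503229
APV(future premiums) = 3660 * 5.503229 = 20141.8171
V = 3793.0291 - 20141.8171
= -16348.788


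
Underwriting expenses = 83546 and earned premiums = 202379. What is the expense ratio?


Expense ratio = expenses / premiums
= 83546 / 202379
= 0.4128


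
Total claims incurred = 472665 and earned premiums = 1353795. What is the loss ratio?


Loss ratio = claims / premiums
= 472665 / 1353795
= 0.3491


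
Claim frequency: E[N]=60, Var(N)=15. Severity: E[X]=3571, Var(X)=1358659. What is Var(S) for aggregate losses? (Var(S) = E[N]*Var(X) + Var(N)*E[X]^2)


Var(S) = E[N]*Var(X) + Var(N)*E[X]^2
= 60*1358659 + 15*3571^2
= 81519540 + 191280615
= 2.7280e+08


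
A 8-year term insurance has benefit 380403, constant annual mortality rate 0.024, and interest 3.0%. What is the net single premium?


NSP = benefit * sum_{k=0}^{n-1} k_p_x * q * v^(k+1)
With constant q=0.024, v=0.970874
Sum = 0.155564
NSP = 380403 * 0.155564
= 59176.9915


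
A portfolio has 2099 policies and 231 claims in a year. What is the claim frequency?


frequency = claims / policies
= 231 / 2099
= 0.1101


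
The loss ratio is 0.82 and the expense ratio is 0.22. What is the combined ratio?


Combined ratio = loss ratio + expense ratio
= 0.82 + 0.22
= 1.04


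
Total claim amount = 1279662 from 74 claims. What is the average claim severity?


severity = total / number
= 1279662 / 74
= 17292.7297


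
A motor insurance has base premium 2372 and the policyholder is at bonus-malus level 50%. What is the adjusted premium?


adjusted = base * BM_level / 100
= 2372 * 50 / 100
= 2372 * 0.5
= 1186.0


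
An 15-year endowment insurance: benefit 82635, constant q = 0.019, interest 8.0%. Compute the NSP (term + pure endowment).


Term component = 12109.8472
Pure endowment = 15_p_x * v^15 * benefit = 0.749955 * 0.315242 * 82635 = 19536.3222
NSP = 31646.1695


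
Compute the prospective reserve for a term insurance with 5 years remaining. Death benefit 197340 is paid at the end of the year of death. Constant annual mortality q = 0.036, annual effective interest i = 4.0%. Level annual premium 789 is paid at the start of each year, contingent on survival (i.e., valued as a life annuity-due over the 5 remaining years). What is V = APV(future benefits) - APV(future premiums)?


v = 1/(1+i) = 0.961538
APV(future benefits) per unit = sum_{k=0}^{4} k_p_x * q * v^(k+1) = 0.149563
APV(future benefits) = 197340 * 0.149563 = 29514.7728
Life annuity-due factor ä_{x:5} = sum_{k=0}^{4} k_p_x * v^k = 4.32071
APV(future premiums) = 789 * 4.32071 = 3409.0405
V = 29514.7728 - 3409.0405
= 26105.7323


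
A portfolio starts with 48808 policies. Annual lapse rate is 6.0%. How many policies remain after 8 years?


remaining = initial * (1 - lapse)^years
= 48808 * (1 - 0.06)^8
= 48808 * 0.609569
= 29751.8408


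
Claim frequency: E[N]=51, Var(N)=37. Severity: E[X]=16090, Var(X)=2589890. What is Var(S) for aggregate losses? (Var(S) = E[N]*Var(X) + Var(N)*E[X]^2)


Var(S) = E[N]*Var(X) + Var(N)*E[X]^2
= 51*2589890 + 37*16090^2
= 132084390 + 9578859700
= 9.7109e+09


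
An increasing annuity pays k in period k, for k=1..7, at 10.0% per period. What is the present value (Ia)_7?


(Ia)_n = sum_{k=1}^{n} k * v^k, v = 1/(1+i)
v = 0.909091
Sum computed term by term:
(Ia)_7 = 17.6315


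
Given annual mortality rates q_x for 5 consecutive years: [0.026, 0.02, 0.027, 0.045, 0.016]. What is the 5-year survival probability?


p_k = 1 - q_k for each year
Survival = product of (1 - q_k)
= 0.974 * 0.98 * 0.973 * 0.955 * 0.984
= 0.8728


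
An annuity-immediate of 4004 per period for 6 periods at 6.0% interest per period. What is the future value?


FV = PMT * ((1+i)^n - 1) / i
= 4004 * ((1.06)^6 - 1) / 0.06
= 4004 * (1.418519 - 1) / 0.06
= 27929.1754


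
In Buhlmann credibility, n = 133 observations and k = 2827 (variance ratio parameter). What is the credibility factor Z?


Z = n / (n + k)
= 133 / (133 + 2827)
= 133 / 2960
= 0.0449


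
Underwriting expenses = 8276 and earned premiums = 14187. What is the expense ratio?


Expense ratio = expenses / premiums
= 8276 / 14187
= 0.5834


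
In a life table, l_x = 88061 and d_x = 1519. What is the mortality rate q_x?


q_x = d_x / l_x
= 1519 / 88061
= 0.0172


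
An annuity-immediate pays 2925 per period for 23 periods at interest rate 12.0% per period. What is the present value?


PV = PMT * (1 - (1+i)^(-n)) / i
= 2925 * (1 - (1+0.12)^(-23)) / 0.12
= 2925 * (1 - 0.073788) / 0.12
= 2925 * 7.718434
= 22576.4186


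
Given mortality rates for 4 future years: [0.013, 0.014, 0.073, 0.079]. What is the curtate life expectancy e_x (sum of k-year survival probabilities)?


e_x = sum_{k=1}^{n} k_p_x
k_p_x values:
  1_p_x = 0.987
  2_p_x = 0.973182
  3_p_x = 0.90214
  4_p_x = 0.830871
e_x = 3.6932


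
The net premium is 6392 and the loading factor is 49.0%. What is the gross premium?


Gross = net * (1 + loading)
= 6392 * (1 + 0.49)
= 6392 * 1.49
= 9524.08


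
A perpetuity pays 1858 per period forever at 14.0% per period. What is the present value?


PV = PMT / i
= 1858 / 0.14
= 13271.4286


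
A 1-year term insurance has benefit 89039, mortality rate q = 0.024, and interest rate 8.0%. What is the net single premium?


NSP = benefit * q * v
v = 1/(1+i) = 0.925926
NSP = 89039 * 0.024 * 0.925926
= 1978.6444


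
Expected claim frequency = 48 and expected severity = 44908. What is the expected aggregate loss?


E[S] = E[N] * E[X]
= 48 * 44908
= 2.1556e+06


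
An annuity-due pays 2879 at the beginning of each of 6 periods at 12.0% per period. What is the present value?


PV_due = PMT * (1-(1+i)^(-n))/i * (1+i)
PV_immediate = 11836.7417
PV_due = 11836.7417 * 1.12
= 13257.1507


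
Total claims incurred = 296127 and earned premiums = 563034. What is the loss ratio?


Loss ratio = claims / premiums
= 296127 / 563034
= 0.5259


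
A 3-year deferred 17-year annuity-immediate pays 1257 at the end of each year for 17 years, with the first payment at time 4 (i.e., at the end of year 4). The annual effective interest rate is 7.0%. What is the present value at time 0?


PV at time 3 of the 17-year annuity-immediate:
a_n = 1257 * (1-(1+0.07)^(-17))/0.07 = 12272.3713
Discount back 3 years to time 0:
PV = 12272.3713 * (1+0.07)^(-3)
= 12272.3713 * 0.816298
= 10017.9106


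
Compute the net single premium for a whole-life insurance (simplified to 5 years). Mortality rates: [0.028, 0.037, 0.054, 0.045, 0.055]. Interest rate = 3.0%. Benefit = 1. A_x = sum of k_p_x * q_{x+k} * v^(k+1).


v = 0.970874
Year 0: k_p_x=1.0, q=0.028, term=0.027184
Year 1: k_p_x=0.972, q=0.037, term=0.0339
Year 2: k_p_x=0.936036, q=0.054, term=0.046257
Year 3: k_p_x=0.88549, q=0.045, term=0.035404
Year 4: k_p_x=0.845643, q=0.055, term=0.04012
A_x = 0.1829


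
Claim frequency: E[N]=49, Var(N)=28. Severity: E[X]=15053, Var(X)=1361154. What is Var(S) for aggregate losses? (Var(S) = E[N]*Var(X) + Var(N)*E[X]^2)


Var(S) = E[N]*Var(X) + Var(N)*E[X]^2
= 49*1361154 + 28*15053^2
= 66696546 + 6344598652
= 6.4113e+09


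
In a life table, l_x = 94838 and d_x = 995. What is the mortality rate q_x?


q_x = d_x / l_x
= 995 / 94838
= 0.0105


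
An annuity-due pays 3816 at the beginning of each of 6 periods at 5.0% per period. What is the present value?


PV_due = PMT * (1-(1+i)^(-n))/i * (1+i)
PV_immediate = 19368.8409
PV_due = 19368.8409 * 1.05
= 20337.283


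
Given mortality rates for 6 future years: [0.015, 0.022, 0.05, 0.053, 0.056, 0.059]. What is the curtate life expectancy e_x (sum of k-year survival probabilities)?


e_x = sum_{k=1}^{n} k_p_x
k_p_x values:
  1_p_x = 0.985
  2_p_x = 0.96333
  3_p_x = 0.915164
  4_p_x = 0.86666
  5_p_x = 0.818127
  6_p_x = 0.769857
e_x = 5.3181


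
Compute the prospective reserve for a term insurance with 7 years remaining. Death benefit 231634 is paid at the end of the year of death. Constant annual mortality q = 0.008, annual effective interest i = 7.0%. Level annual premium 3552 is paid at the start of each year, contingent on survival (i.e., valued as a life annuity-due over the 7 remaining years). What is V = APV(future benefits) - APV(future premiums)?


v = 1/(1+i) = 0.934579
APV(future benefits) per unit = sum_{k=0}^{6} k_p_x * q * v^(k+1) = 0.042184
APV(future benefits) = 231634 * 0.042184 = 9771.3517
Life annuity-due factor ä_{x:7} = sum_{k=0}^{6} k_p_x * v^k = 5.64217
APV(future premiums) = 3552 * 5.64217 = 20040.9861
V = 9771.3517 - 20040.9861
= -10269.6344


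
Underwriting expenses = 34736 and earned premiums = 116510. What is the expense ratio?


Expense ratio = expenses / premiums
= 34736 / 116510
= 0.2981


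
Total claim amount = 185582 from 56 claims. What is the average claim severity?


severity = total / number
= 185582 / 56
= 3313.9643


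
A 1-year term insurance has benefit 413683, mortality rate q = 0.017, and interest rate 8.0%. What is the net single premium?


NSP = benefit * q * v
v = 1/(1+i) = 0.925926
NSP = 413683 * 0.017 * 0.925926
= 6511.6769


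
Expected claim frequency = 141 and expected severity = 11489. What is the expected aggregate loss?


E[S] = E[N] * E[X]
= 141 * 11489
= 1.6199e+06


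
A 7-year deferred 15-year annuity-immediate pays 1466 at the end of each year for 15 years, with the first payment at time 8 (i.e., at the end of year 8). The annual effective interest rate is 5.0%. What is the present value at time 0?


PV at time 7 of the 15-year annuity-immediate:
a_n = 1466 * (1-(1+0.05)^(-15))/0.05 = 15216.5787
Discount back 7 years to time 0:
PV = 15216.5787 * (1+0.05)^(-7)
= 15216.5787 * 0.710681
= 10814.1384


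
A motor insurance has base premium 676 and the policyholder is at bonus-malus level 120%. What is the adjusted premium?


adjusted = base * BM_level / 100
= 676 * 120 / 100
= 676 * 1.2
= 811.2


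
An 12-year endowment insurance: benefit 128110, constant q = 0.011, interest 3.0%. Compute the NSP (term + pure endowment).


Term component = 13260.3715
Pure endowment = 12_p_x * v^12 * benefit = 0.8757 * 0.70138 * 128110 = 78684.9791
NSP = 91945.3506


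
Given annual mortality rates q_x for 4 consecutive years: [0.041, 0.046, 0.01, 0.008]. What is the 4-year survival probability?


p_k = 1 - q_k for each year
Survival = product of (1 - q_k)
= 0.959 * 0.954 * 0.99 * 0.992
= 0.8985


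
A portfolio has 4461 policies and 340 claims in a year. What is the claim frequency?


frequency = claims / policies
= 340 / 4461
= 0.0762


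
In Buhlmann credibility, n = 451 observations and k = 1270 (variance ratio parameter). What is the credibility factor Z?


Z = n / (n + k)
= 451 / (451 + 1270)
= 451 / 1721
= 0.2621


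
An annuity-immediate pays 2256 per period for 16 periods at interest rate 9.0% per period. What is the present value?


PV = PMT * (1 - (1+i)^(-n)) / i
= 2256 * (1 - (1+0.09)^(-16)) / 0.09
= 2256 * (1 - 0.25187) / 0.09
= 2256 * 8.312558
= 18753.1313


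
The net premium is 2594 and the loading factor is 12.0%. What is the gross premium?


Gross = net * (1 + loading)
= 2594 * (1 + 0.12)
= 2594 * 1.12
= 2905.28


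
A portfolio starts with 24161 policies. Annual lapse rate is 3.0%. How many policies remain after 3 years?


remaining = initial * (1 - lapse)^years
= 24161 * (1 - 0.03)^3
= 24161 * 0.912673
= 22051.0924


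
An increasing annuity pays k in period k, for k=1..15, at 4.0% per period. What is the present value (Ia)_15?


(Ia)_n = sum_{k=1}^{n} k * v^k, v = 1/(1+i)
v = 0.961538
Sum computed term by term:
(Ia)_15 = 80.8539


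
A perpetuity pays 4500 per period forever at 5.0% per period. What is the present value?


PV = PMT / i
= 4500 / 0.05
= 90000.0


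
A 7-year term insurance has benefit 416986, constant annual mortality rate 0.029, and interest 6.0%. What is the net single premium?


NSP = benefit * sum_{k=0}^{n-1} k_p_x * q * v^(k+1)
With constant q=0.029, v=0.943396
Sum = 0.149482
NSP = 416986 * 0.149482
= 62331.9456


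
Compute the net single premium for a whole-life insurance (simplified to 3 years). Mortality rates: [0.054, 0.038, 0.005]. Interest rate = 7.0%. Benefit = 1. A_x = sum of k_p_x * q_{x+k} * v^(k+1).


v = 0.934579
Year 0: k_p_x=1.0, q=0.054, term=0.050467
Year 1: k_p_x=0.946, q=0.038, term=0.031398
Year 2: k_p_x=0.910052, q=0.005, term=0.003714
A_x = 0.0856


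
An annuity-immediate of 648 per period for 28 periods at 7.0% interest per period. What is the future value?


FV = PMT * ((1+i)^n - 1) / i
= 648 * ((1.07)^28 - 1) / 0.07
= 648 * (6.648838 - 1) / 0.07
= 52292.1037


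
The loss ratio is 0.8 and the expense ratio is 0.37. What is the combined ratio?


Combined ratio = loss ratio + expense ratio
= 0.8 + 0.37
= 1.17


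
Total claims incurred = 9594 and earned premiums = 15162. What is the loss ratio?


Loss ratio = claims / premiums
= 9594 / 15162
= 0.6328


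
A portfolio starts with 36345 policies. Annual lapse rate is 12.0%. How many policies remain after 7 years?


remaining = initial * (1 - lapse)^years
= 36345 * (1 - 0.12)^7
= 36345 * 0.408676
= 14853.3146


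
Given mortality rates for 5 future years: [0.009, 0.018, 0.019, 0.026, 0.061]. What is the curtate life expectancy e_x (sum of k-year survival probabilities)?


e_x = sum_{k=1}^{n} k_p_x
k_p_x values:
  1_p_x = 0.991
  2_p_x = 0.973162
  3_p_x = 0.954672
  4_p_x = 0.92985
  5_p_x = 0.87313
e_x = 4.7218


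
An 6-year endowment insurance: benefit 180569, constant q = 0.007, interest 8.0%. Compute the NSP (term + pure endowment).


Term component = 5750.9574
Pure endowment = 6_p_x * v^6 * benefit = 0.958728 * 0.63017 * 180569 = 109092.8157
NSP = 114843.773


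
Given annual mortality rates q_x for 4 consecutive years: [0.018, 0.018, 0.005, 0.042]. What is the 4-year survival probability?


p_k = 1 - q_k for each year
Survival = product of (1 - q_k)
= 0.982 * 0.982 * 0.995 * 0.958
= 0.9192


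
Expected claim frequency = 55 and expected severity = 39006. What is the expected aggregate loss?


E[S] = E[N] * E[X]
= 55 * 39006
= 2.1453e+06


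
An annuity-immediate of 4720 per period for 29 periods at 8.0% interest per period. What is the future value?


FV = PMT * ((1+i)^n - 1) / i
= 4720 * ((1.08)^29 - 1) / 0.08
= 4720 * (9.317275 - 1) / 0.08
= 490719.2189


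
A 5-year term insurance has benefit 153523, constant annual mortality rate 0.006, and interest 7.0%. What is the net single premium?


NSP = benefit * sum_{k=0}^{n-1} k_p_x * q * v^(k+1)
With constant q=0.006, v=0.934579
Sum = 0.024327
NSP = 153523 * 0.024327
= 3734.83


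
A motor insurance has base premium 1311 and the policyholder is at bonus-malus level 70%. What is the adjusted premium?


adjusted = base * BM_level / 100
= 1311 * 70 / 100
= 1311 * 0.7
= 917.7


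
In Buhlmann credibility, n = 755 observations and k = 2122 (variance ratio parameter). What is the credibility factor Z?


Z = n / (n + k)
= 755 / (755 + 2122)
= 755 / 2877
= 0.2624


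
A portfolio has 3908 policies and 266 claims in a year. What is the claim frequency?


frequency = claims / policies
= 266 / 3908
= 0.0681


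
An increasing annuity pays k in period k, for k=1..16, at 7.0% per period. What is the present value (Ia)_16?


(Ia)_n = sum_{k=1}^{n} k * v^k, v = 1/(1+i)
v = 0.934579
Sum computed term by term:
(Ia)_16 = 66.9737


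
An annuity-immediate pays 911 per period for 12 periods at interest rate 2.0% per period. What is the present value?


PV = PMT * (1 - (1+i)^(-n)) / i
= 911 * (1 - (1+0.02)^(-12)) / 0.02
= 911 * (1 - 0.788493) / 0.02
= 911 * 10.575341
= 9634.1359


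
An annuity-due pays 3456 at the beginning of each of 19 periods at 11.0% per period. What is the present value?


PV_due = PMT * (1-(1+i)^(-n))/i * (1+i)
PV_immediate = 27092.6008
PV_due = 27092.6008 * 1.11
= 30072.7869


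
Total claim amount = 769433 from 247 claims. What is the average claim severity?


severity = total / number
= 769433 / 247
= 3115.1134


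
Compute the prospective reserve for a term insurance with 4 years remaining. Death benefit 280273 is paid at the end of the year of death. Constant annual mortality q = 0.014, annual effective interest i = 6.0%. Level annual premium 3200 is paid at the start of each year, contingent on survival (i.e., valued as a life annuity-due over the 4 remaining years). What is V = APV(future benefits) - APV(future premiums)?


v = 1/(1+i) = 0.943396
APV(future benefits) per unit = sum_{k=0}^{3} k_p_x * q * v^(k+1) = 0.047551
APV(future benefits) = 280273 * 0.047551 = 13327.2478
Life annuity-due factor ä_{x:4} = sum_{k=0}^{3} k_p_x * v^k = 3.600286
APV(future premiums) = 3200 * 3.600286 = 11520.9162
V = 13327.2478 - 11520.9162
= 1806.3316


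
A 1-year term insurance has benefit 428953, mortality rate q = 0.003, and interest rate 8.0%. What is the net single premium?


NSP = benefit * q * v
v = 1/(1+i) = 0.925926
NSP = 428953 * 0.003 * 0.925926
= 1191.5361


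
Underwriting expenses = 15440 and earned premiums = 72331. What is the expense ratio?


Expense ratio = expenses / premiums
= 15440 / 72331
= 0.2135


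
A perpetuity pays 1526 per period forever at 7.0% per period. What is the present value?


PV = PMT / i
= 1526 / 0.07
= 21800.0


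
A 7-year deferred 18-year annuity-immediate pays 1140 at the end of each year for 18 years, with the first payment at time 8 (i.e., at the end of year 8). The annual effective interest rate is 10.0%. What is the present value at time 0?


PV at time 7 of the 18-year annuity-immediate:
a_n = 1140 * (1-(1+0.1)^(-18))/0.1 = 9349.6098
Discount back 7 years to time 0:
PV = 9349.6098 * (1+0.1)^(-7)
= 9349.6098 * 0.513158
= 4797.8282


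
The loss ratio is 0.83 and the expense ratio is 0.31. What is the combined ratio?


Combined ratio = loss ratio + expense ratio
= 0.83 + 0.31
= 1.14


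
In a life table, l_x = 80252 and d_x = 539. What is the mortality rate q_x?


q_x = d_x / l_x
= 539 / 80252
= 0.0067


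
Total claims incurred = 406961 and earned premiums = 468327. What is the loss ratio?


Loss ratio = claims / premiums
= 406961 / 468327
= 0.869


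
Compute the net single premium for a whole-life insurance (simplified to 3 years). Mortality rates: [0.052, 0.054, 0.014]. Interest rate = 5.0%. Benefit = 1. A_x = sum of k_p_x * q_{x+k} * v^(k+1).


v = 0.952381
Year 0: k_p_x=1.0, q=0.052, term=0.049524
Year 1: k_p_x=0.948, q=0.054, term=0.046433
Year 2: k_p_x=0.896808, q=0.014, term=0.010846
A_x = 0.1068


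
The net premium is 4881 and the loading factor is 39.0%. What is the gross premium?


Gross = net * (1 + loading)
= 4881 * (1 + 0.39)
= 4881 * 1.39
= 6784.59


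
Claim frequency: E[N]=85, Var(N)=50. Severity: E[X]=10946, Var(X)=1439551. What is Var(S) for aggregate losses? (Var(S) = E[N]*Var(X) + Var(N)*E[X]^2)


Var(S) = E[N]*Var(X) + Var(N)*E[X]^2
= 85*1439551 + 50*10946^2
= 122361835 + 5990745800
= 6.1131e+09


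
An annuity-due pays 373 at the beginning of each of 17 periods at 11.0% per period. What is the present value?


PV_due = PMT * (1-(1+i)^(-n))/i * (1+i)
PV_immediate = 2815.7003
PV_due = 2815.7003 * 1.11
= 3125.4273


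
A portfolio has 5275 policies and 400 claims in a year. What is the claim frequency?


frequency = claims / policies
= 400 / 5275
= 0.0758


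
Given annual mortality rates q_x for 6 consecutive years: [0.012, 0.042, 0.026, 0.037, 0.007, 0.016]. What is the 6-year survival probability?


p_k = 1 - q_k for each year
Survival = product of (1 - q_k)
= 0.988 * 0.958 * 0.974 * 0.963 * 0.993 * 0.984
= 0.8675


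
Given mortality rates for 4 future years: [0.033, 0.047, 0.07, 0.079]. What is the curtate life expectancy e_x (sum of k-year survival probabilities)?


e_x = sum_{k=1}^{n} k_p_x
k_p_x values:
  1_p_x = 0.967
  2_p_x = 0.921551
  3_p_x = 0.857042
  4_p_x = 0.789336
e_x = 3.5349


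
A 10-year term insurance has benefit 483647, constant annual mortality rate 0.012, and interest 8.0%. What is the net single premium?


NSP = benefit * sum_{k=0}^{n-1} k_p_x * q * v^(k+1)
With constant q=0.012, v=0.925926
Sum = 0.076889
NSP = 483647 * 0.076889
= 37187.1318


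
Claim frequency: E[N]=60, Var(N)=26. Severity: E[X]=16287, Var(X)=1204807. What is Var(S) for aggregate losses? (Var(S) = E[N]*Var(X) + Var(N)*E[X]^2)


Var(S) = E[N]*Var(X) + Var(N)*E[X]^2
= 60*1204807 + 26*16287^2
= 72288420 + 6896925594
= 6.9692e+09


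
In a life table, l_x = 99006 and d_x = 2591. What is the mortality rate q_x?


q_x = d_x / l_x
= 2591 / 99006
= 0.0262


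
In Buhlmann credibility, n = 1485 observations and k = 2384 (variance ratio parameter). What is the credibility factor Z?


Z = n / (n + k)
= 1485 / (1485 + 2384)
= 1485 / 3869
= 0.3838


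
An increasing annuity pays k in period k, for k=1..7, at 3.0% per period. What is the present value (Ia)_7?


(Ia)_n = sum_{k=1}^{n} k * v^k, v = 1/(1+i)
v = 0.970874
Sum computed term by term:
(Ia)_7 = 24.185


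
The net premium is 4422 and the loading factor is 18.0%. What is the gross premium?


Gross = net * (1 + loading)
= 4422 * (1 + 0.18)
= 4422 * 1.18
= 5217.96


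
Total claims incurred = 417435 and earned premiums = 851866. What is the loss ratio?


Loss ratio = claims / premiums
= 417435 / 851866
= 0.49


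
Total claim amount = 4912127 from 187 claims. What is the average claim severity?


severity = total / number
= 4912127 / 187
= 26268.0588


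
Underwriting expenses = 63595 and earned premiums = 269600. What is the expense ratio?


Expense ratio = expenses / premiums
= 63595 / 269600
= 0.2359


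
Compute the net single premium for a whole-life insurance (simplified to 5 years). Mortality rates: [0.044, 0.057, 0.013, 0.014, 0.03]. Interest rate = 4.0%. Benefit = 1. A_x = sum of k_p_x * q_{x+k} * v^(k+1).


v = 0.961538
Year 0: k_p_x=1.0, q=0.044, term=0.042308
Year 1: k_p_x=0.956, q=0.057, term=0.050381
Year 2: k_p_x=0.901508, q=0.013, term=0.010419
Year 3: k_p_x=0.889788, q=0.014, term=0.010648
Year 4: k_p_x=0.877331, q=0.03, term=0.021633
A_x = 0.1354


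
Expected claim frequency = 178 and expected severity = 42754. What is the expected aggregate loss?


E[S] = E[N] * E[X]
= 178 * 42754
= 7.6102e+06


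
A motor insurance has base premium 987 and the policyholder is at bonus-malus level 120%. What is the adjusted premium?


adjusted = base * BM_level / 100
= 987 * 120 / 100
= 987 * 1.2
= 1184.4


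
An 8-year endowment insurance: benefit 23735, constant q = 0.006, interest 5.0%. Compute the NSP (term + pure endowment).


Term component = 902.7136
Pure endowment = 8_p_x * v^8 * benefit = 0.952996 * 0.676839 * 23735 = 15309.6731
NSP = 16212.3867


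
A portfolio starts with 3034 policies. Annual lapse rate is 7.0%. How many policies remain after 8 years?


remaining = initial * (1 - lapse)^years
= 3034 * (1 - 0.07)^8
= 3034 * 0.559582
= 1697.7712


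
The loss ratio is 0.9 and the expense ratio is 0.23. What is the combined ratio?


Combined ratio = loss ratio + expense ratio
= 0.9 + 0.23
= 1.13


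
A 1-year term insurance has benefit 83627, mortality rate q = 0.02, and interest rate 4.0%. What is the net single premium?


NSP = benefit * q * v
v = 1/(1+i) = 0.961538
NSP = 83627 * 0.02 * 0.961538
= 1608.2115


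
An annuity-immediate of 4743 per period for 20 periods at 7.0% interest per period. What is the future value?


FV = PMT * ((1+i)^n - 1) / i
= 4743 * ((1.07)^20 - 1) / 0.07
= 4743 * (3.869684 - 1) / 0.07
= 194441.6201


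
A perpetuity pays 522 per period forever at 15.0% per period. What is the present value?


PV = PMT / i
= 522 / 0.15
= 3480.0


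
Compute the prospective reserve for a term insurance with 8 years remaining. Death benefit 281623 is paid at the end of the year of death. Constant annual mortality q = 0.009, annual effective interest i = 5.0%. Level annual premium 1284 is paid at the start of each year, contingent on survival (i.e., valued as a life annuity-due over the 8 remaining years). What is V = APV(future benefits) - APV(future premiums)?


v = 1/(1+i) = 0.952381
APV(future benefits) per unit = sum_{k=0}^{7} k_p_x * q * v^(k+1) = 0.056499
APV(future benefits) = 281623 * 0.056499 = 15911.5463
Life annuity-due factor ä_{x:8} = sum_{k=0}^{7} k_p_x * v^k = 6.591603
APV(future premiums) = 1284 * 6.591603 = 8463.6185
V = 15911.5463 - 8463.6185
= 7447.9278


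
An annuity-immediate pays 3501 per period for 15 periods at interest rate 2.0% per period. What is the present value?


PV = PMT * (1 - (1+i)^(-n)) / i
= 3501 * (1 - (1+0.02)^(-15)) / 0.02
= 3501 * (1 - 0.743015) / 0.02
= 3501 * 12.849264
= 44985.2715


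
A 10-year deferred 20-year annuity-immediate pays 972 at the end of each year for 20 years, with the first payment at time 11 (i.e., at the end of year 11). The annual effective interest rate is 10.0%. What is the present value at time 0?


PV at time 10 of the 20-year annuity-immediate:
a_n = 972 * (1-(1+0.1)^(-20))/0.1 = 8275.1839
Discount back 10 years to time 0:
PV = 8275.1839 * (1+0.1)^(-10)
= 8275.1839 * 0.385543
= 3190.4416


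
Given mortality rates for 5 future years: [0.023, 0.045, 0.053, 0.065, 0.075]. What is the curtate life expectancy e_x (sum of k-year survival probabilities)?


e_x = sum_{k=1}^{n} k_p_x
k_p_x values:
  1_p_x = 0.977
  2_p_x = 0.933035
  3_p_x = 0.883584
  4_p_x = 0.826151
  5_p_x = 0.76419
e_x = 4.384


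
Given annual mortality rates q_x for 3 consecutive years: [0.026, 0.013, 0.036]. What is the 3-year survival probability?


p_k = 1 - q_k for each year
Survival = product of (1 - q_k)
= 0.974 * 0.987 * 0.964
= 0.9267


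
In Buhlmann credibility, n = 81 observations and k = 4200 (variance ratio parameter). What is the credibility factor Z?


Z = n / (n + k)
= 81 / (81 + 4200)
= 81 / 4281
= 0.0189


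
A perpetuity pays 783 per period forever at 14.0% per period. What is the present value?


PV = PMT / i
= 783 / 0.14
= 5592.8571


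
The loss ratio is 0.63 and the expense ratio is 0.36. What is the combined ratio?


Combined ratio = loss ratio + expense ratio
= 0.63 + 0.36
= 0.99


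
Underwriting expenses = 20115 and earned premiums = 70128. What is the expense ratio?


Expense ratio = expenses / premiums
= 20115 / 70128
= 0.2868


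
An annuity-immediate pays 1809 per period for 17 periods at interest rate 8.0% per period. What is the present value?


PV = PMT * (1 - (1+i)^(-n)) / i
= 1809 * (1 - (1+0.08)^(-17)) / 0.08
= 1809 * (1 - 0.270269) / 0.08
= 1809 * 9.121638
= 16501.0433


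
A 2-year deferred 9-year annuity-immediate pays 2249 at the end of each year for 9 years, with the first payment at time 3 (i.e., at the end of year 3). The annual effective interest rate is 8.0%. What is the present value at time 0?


PV at time 2 of the 9-year annuity-immediate:
a_n = 2249 * (1-(1+0.08)^(-9))/0.08 = 14049.2509
Discount back 2 years to time 0:
PV = 14049.2509 * (1+0.08)^(-2)
= 14049.2509 * 0.857339
= 12044.9682


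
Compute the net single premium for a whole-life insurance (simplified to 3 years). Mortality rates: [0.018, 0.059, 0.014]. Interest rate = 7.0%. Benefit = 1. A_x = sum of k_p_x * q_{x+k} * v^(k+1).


v = 0.934579
Year 0: k_p_x=1.0, q=0.018, term=0.016822
Year 1: k_p_x=0.982, q=0.059, term=0.050605
Year 2: k_p_x=0.924062, q=0.014, term=0.01056
A_x = 0.078


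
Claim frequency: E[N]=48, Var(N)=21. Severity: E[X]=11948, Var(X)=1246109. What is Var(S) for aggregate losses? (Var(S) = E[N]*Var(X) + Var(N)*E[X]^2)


Var(S) = E[N]*Var(X) + Var(N)*E[X]^2
= 48*1246109 + 21*11948^2
= 59813232 + 2997848784
= 3.0577e+09


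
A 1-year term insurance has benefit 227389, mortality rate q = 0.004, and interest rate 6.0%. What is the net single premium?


NSP = benefit * q * v
v = 1/(1+i) = 0.943396
NSP = 227389 * 0.004 * 0.943396
= 858.0717


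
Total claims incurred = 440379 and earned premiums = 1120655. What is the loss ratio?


Loss ratio = claims / premiums
= 440379 / 1120655
= 0.393


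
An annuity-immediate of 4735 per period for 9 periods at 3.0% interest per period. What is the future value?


FV = PMT * ((1+i)^n - 1) / i
= 4735 * ((1.03)^9 - 1) / 0.03
= 4735 * (1.304773 - 1) / 0.03
= 48103.3675


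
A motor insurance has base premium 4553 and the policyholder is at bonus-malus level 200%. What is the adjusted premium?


adjusted = base * BM_level / 100
= 4553 * 200 / 100
= 4553 * 2.0
= 9106.0


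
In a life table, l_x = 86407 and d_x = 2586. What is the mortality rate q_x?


q_x = d_x / l_x
= 2586 / 86407
= 0.0299


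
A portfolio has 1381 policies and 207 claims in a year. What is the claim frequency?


frequency = claims / policies
= 207 / 1381
= 0.1499


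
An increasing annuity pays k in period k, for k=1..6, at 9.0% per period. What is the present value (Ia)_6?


(Ia)_n = sum_{k=1}^{n} k * v^k, v = 1/(1+i)
v = 0.917431
Sum computed term by term:
(Ia)_6 = 14.5783


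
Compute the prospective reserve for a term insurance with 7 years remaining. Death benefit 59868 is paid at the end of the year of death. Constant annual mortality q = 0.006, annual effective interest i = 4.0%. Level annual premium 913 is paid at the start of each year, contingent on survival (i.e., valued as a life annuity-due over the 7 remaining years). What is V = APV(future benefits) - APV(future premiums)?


v = 1/(1+i) = 0.961538
APV(future benefits) per unit = sum_{k=0}^{6} k_p_x * q * v^(k+1) = 0.035404
APV(future benefits) = 59868 * 0.035404 = 2119.5611
Life annuity-due factor ä_{x:7} = sum_{k=0}^{6} k_p_x * v^k = 6.136677
APV(future premiums) = 913 * 6.136677 = 5602.7862
V = 2119.5611 - 5602.7862
= -3483.2251


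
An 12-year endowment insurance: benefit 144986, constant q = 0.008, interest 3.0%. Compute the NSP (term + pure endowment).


Term component = 11082.0449
Pure endowment = 12_p_x * v^12 * benefit = 0.908113 * 0.70138 * 144986 = 92346.2869
NSP = 103428.3317


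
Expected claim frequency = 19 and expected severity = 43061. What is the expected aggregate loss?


E[S] = E[N] * E[X]
= 19 * 43061
= 818159


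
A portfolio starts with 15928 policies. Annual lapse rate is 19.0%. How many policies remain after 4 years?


remaining = initial * (1 - lapse)^years
= 15928 * (1 - 0.19)^4
= 15928 * 0.430467
= 6856.4817


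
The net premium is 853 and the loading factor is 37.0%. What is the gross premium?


Gross = net * (1 + loading)
= 853 * (1 + 0.37)
= 853 * 1.37
= 1168.61


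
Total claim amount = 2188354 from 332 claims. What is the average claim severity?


severity = total / number
= 2188354 / 332
= 6591.4277


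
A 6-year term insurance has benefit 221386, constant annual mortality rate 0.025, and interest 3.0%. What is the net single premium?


NSP = benefit * sum_{k=0}^{n-1} k_p_x * q * v^(k+1)
With constant q=0.025, v=0.970874
Sum = 0.12752
NSP = 221386 * 0.12752
= 28231.1249


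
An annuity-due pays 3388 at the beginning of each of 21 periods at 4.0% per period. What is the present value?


PV_due = PMT * (1-(1+i)^(-n))/i * (1+i)
PV_immediate = 47530.7939
PV_due = 47530.7939 * 1.04
= 49432.0257


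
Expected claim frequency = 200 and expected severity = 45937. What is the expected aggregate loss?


E[S] = E[N] * E[X]
= 200 * 45937
= 9.1874e+06


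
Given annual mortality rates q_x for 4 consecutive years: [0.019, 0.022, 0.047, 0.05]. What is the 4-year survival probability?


p_k = 1 - q_k for each year
Survival = product of (1 - q_k)
= 0.981 * 0.978 * 0.953 * 0.95
= 0.8686


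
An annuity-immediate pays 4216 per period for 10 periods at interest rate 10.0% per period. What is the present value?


PV = PMT * (1 - (1+i)^(-n)) / i
= 4216 * (1 - (1+0.1)^(-10)) / 0.1
= 4216 * (1 - 0.385543) / 0.1
= 4216 * 6.144567
= 25905.4949


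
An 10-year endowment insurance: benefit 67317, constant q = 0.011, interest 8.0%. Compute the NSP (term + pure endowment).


Term component = 4762.7821
Pure endowment = 10_p_x * v^10 * benefit = 0.895288 * 0.463193 * 67317 = 27915.8023
NSP = 32678.5845


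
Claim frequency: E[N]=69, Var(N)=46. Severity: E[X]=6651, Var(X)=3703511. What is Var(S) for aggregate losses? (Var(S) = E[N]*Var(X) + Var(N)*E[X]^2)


Var(S) = E[N]*Var(X) + Var(N)*E[X]^2
= 69*3703511 + 46*6651^2
= 255542259 + 2034846846
= 2.2904e+09


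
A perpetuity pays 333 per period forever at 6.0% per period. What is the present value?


PV = PMT / i
= 333 / 0.06
= 5550.0


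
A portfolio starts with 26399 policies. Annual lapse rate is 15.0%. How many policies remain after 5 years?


remaining = initial * (1 - lapse)^years
= 26399 * (1 - 0.15)^5
= 26399 * 0.443705
= 11713.3765


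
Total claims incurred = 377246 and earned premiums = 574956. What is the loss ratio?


Loss ratio = claims / premiums
= 377246 / 574956
= 0.6561


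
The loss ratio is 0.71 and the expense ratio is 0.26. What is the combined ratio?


Combined ratio = loss ratio + expense ratio
= 0.71 + 0.26
= 0.97


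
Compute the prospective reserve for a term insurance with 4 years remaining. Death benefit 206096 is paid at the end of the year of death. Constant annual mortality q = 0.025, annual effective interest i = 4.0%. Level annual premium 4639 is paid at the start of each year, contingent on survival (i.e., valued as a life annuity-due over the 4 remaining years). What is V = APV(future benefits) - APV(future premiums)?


v = 1/(1+i) = 0.961538
APV(future benefits) per unit = sum_{k=0}^{3} k_p_x * q * v^(k+1) = 0.087509
APV(future benefits) = 206096 * 0.087509 = 18035.2869
Life annuity-due factor ä_{x:4} = sum_{k=0}^{3} k_p_x * v^k = 3.640381
APV(future premiums) = 4639 * 3.640381 = 16887.7268
V = 18035.2869 - 16887.7268
= 1147.5601


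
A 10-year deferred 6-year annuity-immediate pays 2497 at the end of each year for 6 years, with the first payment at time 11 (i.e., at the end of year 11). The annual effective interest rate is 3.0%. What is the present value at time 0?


PV at time 10 of the 6-year annuity-immediate:
a_n = 2497 * (1-(1+0.03)^(-6))/0.03 = 13526.727
Discount back 10 years to time 0:
PV = 13526.727 * (1+0.03)^(-10)
= 13526.727 * 0.744094
= 10065.1553


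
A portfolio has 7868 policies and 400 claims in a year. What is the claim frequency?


frequency = claims / policies
= 400 / 7868
= 0.0508
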